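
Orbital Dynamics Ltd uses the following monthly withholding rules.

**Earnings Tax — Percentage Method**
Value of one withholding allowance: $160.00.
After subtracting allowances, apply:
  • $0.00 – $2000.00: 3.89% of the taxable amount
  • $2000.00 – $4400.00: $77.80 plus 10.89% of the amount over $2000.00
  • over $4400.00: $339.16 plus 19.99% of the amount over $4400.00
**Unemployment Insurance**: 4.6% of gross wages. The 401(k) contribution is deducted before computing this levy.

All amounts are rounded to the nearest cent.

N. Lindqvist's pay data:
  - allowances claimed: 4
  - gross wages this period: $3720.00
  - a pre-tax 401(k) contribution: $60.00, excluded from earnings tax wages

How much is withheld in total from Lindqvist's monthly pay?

$357.24

Earnings Tax: taxable = $3720.00 − $60.00 − 4×$160.00 = $3020.00
  $77.80 + 10.89% × ($3020.00 − $2000.00) = $77.80 + 10.89% × $1020.00 = $188.88
Unemployment Insurance: 4.6% × $3660.00 = $168.36
Total: $188.88 + $168.36 = $357.24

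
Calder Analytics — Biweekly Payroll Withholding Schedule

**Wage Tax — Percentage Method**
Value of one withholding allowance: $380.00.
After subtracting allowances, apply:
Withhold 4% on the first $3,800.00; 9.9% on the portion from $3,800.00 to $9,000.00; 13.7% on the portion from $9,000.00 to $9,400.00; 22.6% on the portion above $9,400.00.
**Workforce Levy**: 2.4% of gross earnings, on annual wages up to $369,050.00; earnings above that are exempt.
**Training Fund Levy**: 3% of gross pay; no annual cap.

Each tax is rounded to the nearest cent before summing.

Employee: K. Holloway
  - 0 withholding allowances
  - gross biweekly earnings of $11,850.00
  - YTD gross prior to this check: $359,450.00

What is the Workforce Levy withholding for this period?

Workforce Levy: cap $369,050.00 − YTD $359,450.00 = $9,600.00 subject; 2.4% × $9,600.00 = $230.40

$230.40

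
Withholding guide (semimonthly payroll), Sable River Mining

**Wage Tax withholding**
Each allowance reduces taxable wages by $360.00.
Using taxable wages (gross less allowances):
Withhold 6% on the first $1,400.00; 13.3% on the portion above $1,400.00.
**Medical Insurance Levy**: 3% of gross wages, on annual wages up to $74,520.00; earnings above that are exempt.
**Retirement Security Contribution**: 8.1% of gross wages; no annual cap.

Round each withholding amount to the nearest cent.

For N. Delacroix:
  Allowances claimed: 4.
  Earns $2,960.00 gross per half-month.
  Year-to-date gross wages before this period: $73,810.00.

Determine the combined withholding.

$361.02

Wage Tax: taxable = $2,960.00 − 4×$360.00 = $1,520.00
  $84.00 + 13.3% × ($1,520.00 − $1,400.00) = $84.00 + 13.3% × $120.00 = $99.96
Medical Insurance Levy: cap $74,520.00 − YTD $73,810.00 = $710.00 subject; 3% × $710.00 = $21.30
Retirement Security Contribution: 8.1% × $2,960.00 = $239.76
Total: $99.96 + $21.30 + $239.76 = $361.02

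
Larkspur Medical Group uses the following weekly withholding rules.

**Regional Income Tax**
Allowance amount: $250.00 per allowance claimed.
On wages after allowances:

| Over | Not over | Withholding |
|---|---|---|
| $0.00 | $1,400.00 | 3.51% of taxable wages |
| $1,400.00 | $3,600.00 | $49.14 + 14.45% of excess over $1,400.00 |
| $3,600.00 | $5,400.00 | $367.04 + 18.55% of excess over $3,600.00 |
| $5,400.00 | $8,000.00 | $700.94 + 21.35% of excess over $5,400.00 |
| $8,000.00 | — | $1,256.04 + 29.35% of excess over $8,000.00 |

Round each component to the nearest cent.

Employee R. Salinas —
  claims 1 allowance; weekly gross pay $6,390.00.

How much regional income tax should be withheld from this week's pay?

$858.93

Regional Income Tax: taxable = $6,390.00 − 1×$250.00 = $6,140.00
  $700.94 + 21.35% × ($6,140.00 − $5,400.00) = $700.94 + 21.35% × $740.00 = $858.93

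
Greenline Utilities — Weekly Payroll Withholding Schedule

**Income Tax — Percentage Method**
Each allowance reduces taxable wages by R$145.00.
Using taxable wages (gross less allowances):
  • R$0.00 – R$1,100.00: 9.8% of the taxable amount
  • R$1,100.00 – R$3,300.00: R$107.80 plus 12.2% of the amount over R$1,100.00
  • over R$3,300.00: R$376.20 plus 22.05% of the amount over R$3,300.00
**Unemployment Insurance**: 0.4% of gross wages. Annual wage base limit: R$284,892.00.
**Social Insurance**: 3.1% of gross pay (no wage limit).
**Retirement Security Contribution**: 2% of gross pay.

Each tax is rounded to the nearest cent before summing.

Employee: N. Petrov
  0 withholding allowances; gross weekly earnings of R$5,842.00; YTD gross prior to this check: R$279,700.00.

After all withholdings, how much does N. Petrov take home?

R$4,586.58

Income Tax: taxable = R$5,842.00
  R$376.20 + 22.05% × (R$5,842.00 − R$3,300.00) = R$376.20 + 22.05% × R$2,542.00 = R$936.71
Unemployment Insurance: cap R$284,892.00 − YTD R$279,700.00 = R$5,192.00 subject; 0.4% × R$5,192.00 = R$20.77
Social Insurance: 3.1% × R$5,842.00 = R$181.10
Retirement Security Contribution: 2% × R$5,842.00 = R$116.84
Total withheld: R$936.71 + R$20.77 + R$181.10 + R$116.84 = R$1,255.42
Net pay: R$5,842.00 − R$1,255.42 = R$4,586.58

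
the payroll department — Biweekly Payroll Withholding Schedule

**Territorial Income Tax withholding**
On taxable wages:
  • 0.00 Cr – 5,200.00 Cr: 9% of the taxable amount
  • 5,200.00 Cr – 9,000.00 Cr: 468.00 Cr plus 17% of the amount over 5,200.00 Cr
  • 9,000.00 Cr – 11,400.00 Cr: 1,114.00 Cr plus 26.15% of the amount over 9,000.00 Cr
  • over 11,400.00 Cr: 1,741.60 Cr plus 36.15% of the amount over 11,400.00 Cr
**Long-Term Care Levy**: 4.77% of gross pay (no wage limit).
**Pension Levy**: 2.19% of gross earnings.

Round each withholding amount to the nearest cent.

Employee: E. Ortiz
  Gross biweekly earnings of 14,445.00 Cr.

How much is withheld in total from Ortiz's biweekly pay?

3,847.75 Cr

Territorial Income Tax: taxable = 14,445.00 Cr
  1,741.60 Cr + 36.15% × (14,445.00 Cr − 11,400.00 Cr) = 1,741.60 Cr + 36.15% × 3,045.00 Cr = 2,842.37 Cr
Long-Term Care Levy: 4.77% × 14,445.00 Cr = 689.03 Cr
Pension Levy: 2.19% × 14,445.00 Cr = 316.35 Cr
Total: 2,842.37 Cr + 689.03 Cr + 316.35 Cr = 3,847.75 Cr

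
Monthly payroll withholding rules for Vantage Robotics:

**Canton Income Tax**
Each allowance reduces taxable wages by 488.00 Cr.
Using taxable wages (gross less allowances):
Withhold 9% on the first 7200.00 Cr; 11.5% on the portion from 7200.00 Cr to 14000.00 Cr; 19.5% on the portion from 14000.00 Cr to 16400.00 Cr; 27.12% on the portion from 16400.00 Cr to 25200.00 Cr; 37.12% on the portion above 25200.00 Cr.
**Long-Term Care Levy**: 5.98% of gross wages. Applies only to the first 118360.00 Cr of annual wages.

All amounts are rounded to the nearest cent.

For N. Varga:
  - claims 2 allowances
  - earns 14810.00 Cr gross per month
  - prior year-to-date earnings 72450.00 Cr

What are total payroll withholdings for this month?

Canton Income Tax: taxable = 14810.00 Cr − 2×488.00 Cr = 13834.00 Cr
  648.00 Cr + 11.5% × (13834.00 Cr − 7200.00 Cr) = 648.00 Cr + 11.5% × 6634.00 Cr = 1410.91 Cr
Long-Term Care Levy: 5.98% × 14810.00 Cr = 885.64 Cr
Total: 1410.91 Cr + 885.64 Cr = 2296.55 Cr

2296.55 Cr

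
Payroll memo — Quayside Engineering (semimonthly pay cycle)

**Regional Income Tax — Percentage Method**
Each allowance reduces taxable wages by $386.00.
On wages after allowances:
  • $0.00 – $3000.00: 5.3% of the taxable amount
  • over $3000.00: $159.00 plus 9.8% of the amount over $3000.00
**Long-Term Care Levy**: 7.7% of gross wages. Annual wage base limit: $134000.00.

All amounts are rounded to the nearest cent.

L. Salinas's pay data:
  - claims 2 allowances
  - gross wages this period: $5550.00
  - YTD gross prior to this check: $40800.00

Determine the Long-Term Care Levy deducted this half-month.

$427.35

Long-Term Care Levy: 7.7% × $5550.00 = $427.35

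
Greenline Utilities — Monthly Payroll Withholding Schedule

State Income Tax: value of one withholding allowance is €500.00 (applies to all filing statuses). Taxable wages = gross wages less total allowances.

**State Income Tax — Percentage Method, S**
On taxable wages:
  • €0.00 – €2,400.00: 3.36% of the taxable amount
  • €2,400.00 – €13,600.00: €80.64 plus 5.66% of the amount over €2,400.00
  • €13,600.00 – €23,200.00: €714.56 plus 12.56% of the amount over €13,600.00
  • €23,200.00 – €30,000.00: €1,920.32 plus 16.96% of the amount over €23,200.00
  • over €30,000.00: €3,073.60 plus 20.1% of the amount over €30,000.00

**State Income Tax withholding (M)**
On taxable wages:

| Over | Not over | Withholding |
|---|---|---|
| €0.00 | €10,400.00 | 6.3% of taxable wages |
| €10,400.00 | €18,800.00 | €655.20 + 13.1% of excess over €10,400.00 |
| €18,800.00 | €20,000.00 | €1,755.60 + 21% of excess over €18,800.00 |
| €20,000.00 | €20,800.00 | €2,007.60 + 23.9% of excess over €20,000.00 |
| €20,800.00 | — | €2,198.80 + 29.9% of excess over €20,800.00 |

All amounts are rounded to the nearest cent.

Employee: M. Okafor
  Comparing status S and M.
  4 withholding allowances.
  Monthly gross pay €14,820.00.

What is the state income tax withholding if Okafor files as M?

State Income Tax (M): taxable = €14,820.00 − 4×€500.00 = €12,820.00
  €655.20 + 13.1% × (€12,820.00 − €10,400.00) = €655.20 + 13.1% × €2,420.00 = €972.22

€972.22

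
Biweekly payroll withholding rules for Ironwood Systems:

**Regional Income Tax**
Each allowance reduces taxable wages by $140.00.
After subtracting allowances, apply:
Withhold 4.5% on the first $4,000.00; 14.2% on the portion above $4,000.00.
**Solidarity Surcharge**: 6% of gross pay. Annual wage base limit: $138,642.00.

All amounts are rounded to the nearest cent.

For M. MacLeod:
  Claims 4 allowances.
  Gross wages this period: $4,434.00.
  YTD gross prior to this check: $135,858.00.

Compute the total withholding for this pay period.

$341.37

Regional Income Tax: taxable = $4,434.00 − 4×$140.00 = $3,874.00
  4.5% × $3,874.00 = $174.33
Solidarity Surcharge: cap $138,642.00 − YTD $135,858.00 = $2,784.00 subject; 6% × $2,784.00 = $167.04
Total: $174.33 + $167.04 = $341.37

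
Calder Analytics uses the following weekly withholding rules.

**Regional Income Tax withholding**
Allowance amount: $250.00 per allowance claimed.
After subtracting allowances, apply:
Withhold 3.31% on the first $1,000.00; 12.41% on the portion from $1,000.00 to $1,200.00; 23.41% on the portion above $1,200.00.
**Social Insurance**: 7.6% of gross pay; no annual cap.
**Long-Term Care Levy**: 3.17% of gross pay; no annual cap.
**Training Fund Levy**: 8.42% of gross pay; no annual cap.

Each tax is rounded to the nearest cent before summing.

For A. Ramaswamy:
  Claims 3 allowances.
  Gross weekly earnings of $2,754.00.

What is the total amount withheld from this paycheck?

Regional Income Tax: taxable = $2,754.00 − 3×$250.00 = $2,004.00
  $57.92 + 23.41% × ($2,004.00 − $1,200.00) = $57.92 + 23.41% × $804.00 = $246.14
Social Insurance: 7.6% × $2,754.00 = $209.30
Long-Term Care Levy: 3.17% × $2,754.00 = $87.30
Training Fund Levy: 8.42% × $2,754.00 = $231.89
Total: $246.14 + $209.30 + $87.30 + $231.89 = $774.63

$774.63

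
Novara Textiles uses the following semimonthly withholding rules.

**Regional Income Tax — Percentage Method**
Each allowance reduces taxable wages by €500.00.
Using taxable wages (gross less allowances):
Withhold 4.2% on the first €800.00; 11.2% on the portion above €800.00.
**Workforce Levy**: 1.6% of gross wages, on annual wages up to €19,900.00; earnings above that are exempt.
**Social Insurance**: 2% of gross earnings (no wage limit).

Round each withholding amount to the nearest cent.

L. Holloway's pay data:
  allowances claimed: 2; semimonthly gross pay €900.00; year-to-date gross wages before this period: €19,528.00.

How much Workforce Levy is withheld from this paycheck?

€5.95

Workforce Levy: cap €19,900.00 − YTD €19,528.00 = €372.00 subject; 1.6% × €372.00 = €5.95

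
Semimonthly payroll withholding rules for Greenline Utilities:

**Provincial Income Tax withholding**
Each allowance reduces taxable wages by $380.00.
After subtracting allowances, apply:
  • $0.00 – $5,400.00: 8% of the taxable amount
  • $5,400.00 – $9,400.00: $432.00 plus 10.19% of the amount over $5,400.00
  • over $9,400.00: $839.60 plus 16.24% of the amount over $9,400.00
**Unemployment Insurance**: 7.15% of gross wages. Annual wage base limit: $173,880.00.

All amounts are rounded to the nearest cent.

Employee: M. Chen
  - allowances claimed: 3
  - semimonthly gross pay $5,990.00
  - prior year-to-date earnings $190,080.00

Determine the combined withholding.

Provincial Income Tax: taxable = $5,990.00 − 3×$380.00 = $4,850.00
  8% × $4,850.00 = $388.00
Unemployment Insurance: YTD $190,080.00 ≥ cap $173,880.00 → $0.00
Total: $388.00 + $0.00 = $388.00

$388.00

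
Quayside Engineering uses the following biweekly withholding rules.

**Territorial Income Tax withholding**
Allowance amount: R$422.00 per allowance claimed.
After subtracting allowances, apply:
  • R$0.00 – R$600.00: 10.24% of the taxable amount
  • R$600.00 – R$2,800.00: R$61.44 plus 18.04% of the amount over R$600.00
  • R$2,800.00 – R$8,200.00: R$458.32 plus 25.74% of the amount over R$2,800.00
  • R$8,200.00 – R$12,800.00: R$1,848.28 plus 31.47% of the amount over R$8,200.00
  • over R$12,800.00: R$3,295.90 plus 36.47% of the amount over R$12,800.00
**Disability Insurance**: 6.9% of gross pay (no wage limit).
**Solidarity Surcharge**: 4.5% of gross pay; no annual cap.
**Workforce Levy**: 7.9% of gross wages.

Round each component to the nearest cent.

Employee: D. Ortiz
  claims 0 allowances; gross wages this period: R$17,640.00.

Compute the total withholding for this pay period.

R$8,465.57

Territorial Income Tax: taxable = R$17,640.00
  R$3,295.90 + 36.47% × (R$17,640.00 − R$12,800.00) = R$3,295.90 + 36.47% × R$4,840.00 = R$5,061.05
Disability Insurance: 6.9% × R$17,640.00 = R$1,217.16
Solidarity Surcharge: 4.5% × R$17,640.00 = R$793.80
Workforce Levy: 7.9% × R$17,640.00 = R$1,393.56
Total: R$5,061.05 + R$1,217.16 + R$793.80 + R$1,393.56 = R$8,465.57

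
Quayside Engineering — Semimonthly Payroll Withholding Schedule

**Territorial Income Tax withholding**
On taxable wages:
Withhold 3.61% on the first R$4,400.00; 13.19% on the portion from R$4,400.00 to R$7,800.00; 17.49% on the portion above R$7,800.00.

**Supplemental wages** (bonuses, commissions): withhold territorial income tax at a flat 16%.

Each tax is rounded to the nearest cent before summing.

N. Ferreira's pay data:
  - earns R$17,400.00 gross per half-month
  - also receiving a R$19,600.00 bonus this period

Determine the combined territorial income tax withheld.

Territorial Income Tax: taxable = R$17,400.00
  R$607.30 + 17.49% × (R$17,400.00 − R$7,800.00) = R$607.30 + 17.49% × R$9,600.00 = R$2,286.34
Supplemental (16% flat on bonus): 16% × R$19,600.00 = R$3,136.00
Total territorial income tax: R$2,286.34 + R$3,136.00 = R$5,422.34

R$5,422.34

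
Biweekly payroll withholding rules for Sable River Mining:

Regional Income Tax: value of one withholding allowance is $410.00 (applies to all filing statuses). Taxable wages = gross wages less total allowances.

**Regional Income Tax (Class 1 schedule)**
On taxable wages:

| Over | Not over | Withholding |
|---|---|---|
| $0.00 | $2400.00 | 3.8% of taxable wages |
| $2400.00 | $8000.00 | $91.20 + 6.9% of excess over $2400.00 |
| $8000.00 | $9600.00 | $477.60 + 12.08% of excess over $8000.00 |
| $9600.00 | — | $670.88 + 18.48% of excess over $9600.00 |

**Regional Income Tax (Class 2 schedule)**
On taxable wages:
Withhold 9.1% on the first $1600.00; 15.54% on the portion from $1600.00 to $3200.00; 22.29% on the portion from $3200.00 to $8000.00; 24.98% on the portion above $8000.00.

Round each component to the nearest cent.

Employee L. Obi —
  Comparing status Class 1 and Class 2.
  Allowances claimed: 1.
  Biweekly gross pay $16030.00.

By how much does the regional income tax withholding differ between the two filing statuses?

$1584.26

Regional Income Tax (Class 1): taxable = $16030.00 − 1×$410.00 = $15620.00
  $670.88 + 18.48% × ($15620.00 − $9600.00) = $670.88 + 18.48% × $6020.00 = $1783.38
Regional Income Tax (Class 2): taxable = $16030.00 − 1×$410.00 = $15620.00
  $1464.16 + 24.98% × ($15620.00 − $8000.00) = $1464.16 + 24.98% × $7620.00 = $3367.64
Difference: |$1783.38 − $3367.64| = $1584.26 (higher under Class 2)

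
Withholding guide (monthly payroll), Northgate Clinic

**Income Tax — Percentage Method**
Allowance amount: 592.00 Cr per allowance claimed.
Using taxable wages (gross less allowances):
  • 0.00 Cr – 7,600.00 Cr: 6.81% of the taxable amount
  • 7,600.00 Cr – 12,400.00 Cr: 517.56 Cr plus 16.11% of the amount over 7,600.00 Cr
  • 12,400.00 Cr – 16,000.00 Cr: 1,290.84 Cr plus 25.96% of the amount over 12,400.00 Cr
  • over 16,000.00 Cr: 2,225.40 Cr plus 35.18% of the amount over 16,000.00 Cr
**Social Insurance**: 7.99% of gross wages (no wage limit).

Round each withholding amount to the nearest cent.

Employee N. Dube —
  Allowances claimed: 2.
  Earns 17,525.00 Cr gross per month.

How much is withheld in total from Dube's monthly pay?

3,745.61 Cr

Income Tax: taxable = 17,525.00 Cr − 2×592.00 Cr = 16,341.00 Cr
  2,225.40 Cr + 35.18% × (16,341.00 Cr − 16,000.00 Cr) = 2,225.40 Cr + 35.18% × 341.00 Cr = 2,345.36 Cr
Social Insurance: 7.99% × 17,525.00 Cr = 1,400.25 Cr
Total: 2,345.36 Cr + 1,400.25 Cr = 3,745.61 Cr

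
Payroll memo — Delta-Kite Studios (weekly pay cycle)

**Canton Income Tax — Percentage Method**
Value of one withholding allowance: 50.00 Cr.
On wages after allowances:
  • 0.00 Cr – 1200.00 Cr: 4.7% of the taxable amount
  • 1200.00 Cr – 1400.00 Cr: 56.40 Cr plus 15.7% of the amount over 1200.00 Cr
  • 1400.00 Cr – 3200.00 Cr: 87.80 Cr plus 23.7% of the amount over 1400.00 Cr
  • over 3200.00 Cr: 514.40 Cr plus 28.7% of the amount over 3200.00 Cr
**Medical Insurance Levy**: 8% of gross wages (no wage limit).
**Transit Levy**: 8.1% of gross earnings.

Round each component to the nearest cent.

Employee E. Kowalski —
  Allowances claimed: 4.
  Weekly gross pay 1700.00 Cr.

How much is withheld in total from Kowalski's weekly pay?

385.20 Cr

Canton Income Tax: taxable = 1700.00 Cr − 4×50.00 Cr = 1500.00 Cr
  87.80 Cr + 23.7% × (1500.00 Cr − 1400.00 Cr) = 87.80 Cr + 23.7% × 100.00 Cr = 111.50 Cr
Medical Insurance Levy: 8% × 1700.00 Cr = 136.00 Cr
Transit Levy: 8.1% × 1700.00 Cr = 137.70 Cr
Total: 111.50 Cr + 136.00 Cr + 137.70 Cr = 385.20 Cr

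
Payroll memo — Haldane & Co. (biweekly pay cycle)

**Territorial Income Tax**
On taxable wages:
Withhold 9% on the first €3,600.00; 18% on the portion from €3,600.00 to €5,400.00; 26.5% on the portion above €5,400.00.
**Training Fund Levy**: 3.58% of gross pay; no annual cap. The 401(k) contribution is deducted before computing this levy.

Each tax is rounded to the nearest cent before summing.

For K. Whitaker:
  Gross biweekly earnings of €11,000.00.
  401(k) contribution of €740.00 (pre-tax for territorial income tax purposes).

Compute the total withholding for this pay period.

Territorial Income Tax: taxable = €11,000.00 − €740.00 = €10,260.00
  €648.00 + 26.5% × (€10,260.00 − €5,400.00) = €648.00 + 26.5% × €4,860.00 = €1,935.90
Training Fund Levy: 3.58% × €10,260.00 = €367.31
Total: €1,935.90 + €367.31 = €2,303.21

€2,303.21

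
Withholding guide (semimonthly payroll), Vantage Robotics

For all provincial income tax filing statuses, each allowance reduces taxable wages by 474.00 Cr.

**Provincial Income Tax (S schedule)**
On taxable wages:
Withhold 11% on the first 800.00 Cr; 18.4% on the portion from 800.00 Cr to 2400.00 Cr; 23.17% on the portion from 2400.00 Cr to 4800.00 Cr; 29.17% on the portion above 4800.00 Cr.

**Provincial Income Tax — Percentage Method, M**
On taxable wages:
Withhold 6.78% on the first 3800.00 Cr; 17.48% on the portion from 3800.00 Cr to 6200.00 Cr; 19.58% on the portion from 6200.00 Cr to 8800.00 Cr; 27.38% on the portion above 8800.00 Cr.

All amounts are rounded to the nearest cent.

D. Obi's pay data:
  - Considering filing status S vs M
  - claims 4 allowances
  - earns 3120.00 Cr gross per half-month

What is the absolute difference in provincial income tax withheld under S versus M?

83.03 Cr

Provincial Income Tax (S): taxable = 3120.00 Cr − 4×474.00 Cr = 1224.00 Cr
  88.00 Cr + 18.4% × (1224.00 Cr − 800.00 Cr) = 88.00 Cr + 18.4% × 424.00 Cr = 166.02 Cr
Provincial Income Tax (M): taxable = 3120.00 Cr − 4×474.00 Cr = 1224.00 Cr
  6.78% × 1224.00 Cr = 82.99 Cr
Difference: |166.02 Cr − 82.99 Cr| = 83.03 Cr (higher under S)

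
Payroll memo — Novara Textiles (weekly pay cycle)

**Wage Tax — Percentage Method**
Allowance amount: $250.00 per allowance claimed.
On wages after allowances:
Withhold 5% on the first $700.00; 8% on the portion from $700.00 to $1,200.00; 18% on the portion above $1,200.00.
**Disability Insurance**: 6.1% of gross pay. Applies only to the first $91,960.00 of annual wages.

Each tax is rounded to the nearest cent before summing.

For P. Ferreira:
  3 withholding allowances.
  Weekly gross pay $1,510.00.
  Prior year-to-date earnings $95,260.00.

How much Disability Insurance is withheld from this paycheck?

$0.00

Disability Insurance: YTD $95,260.00 ≥ cap $91,960.00 → $0.00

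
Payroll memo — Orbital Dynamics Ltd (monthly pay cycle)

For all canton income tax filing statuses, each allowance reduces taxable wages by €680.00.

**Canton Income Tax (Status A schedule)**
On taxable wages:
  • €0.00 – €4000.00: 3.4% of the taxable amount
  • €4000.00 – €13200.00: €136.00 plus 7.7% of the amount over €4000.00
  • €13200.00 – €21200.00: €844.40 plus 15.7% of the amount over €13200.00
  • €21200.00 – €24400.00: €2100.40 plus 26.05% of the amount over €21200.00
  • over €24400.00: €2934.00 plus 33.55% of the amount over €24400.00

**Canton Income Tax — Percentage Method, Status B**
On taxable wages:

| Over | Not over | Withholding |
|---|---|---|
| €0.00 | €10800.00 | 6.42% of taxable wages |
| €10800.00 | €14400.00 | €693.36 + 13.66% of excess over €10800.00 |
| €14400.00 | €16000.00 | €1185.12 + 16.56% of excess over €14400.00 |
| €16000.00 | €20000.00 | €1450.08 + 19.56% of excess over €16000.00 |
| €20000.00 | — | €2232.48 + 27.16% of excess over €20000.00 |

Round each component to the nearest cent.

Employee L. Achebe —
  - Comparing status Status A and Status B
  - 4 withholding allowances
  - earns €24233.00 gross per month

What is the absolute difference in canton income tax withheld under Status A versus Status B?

€461.47

Canton Income Tax (Status A): taxable = €24233.00 − 4×€680.00 = €21513.00
  €2100.40 + 26.05% × (€21513.00 − €21200.00) = €2100.40 + 26.05% × €313.00 = €2181.94
Canton Income Tax (Status B): taxable = €24233.00 − 4×€680.00 = €21513.00
  €2232.48 + 27.16% × (€21513.00 − €20000.00) = €2232.48 + 27.16% × €1513.00 = €2643.41
Difference: |€2181.94 − €2643.41| = €461.47 (higher under Status B)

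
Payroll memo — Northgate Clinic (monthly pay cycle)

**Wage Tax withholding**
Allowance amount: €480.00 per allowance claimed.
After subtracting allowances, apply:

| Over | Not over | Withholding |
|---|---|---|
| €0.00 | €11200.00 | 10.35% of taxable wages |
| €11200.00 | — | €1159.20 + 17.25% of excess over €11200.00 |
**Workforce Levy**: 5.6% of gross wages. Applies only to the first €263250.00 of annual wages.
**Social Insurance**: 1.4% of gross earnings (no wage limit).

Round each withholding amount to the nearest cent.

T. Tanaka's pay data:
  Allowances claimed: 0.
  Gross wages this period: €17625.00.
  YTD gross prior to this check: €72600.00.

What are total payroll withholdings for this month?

Wage Tax: taxable = €17625.00
  €1159.20 + 17.25% × (€17625.00 − €11200.00) = €1159.20 + 17.25% × €6425.00 = €2267.51
Workforce Levy: 5.6% × €17625.00 = €987.00
Social Insurance: 1.4% × €17625.00 = €246.75
Total: €2267.51 + €987.00 + €246.75 = €3501.26

€3501.26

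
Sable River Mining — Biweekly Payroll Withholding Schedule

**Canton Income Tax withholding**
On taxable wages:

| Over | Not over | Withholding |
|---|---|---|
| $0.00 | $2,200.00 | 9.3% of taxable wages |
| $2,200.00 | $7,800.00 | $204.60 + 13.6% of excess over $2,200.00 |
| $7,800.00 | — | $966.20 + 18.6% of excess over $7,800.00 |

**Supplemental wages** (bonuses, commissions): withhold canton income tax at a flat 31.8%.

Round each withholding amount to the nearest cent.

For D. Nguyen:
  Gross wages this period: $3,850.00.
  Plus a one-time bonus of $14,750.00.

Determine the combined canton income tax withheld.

$5,119.50

Canton Income Tax: taxable = $3,850.00
  $204.60 + 13.6% × ($3,850.00 − $2,200.00) = $204.60 + 13.6% × $1,650.00 = $429.00
Supplemental (31.8% flat on bonus): 31.8% × $14,750.00 = $4,690.50
Total canton income tax: $429.00 + $4,690.50 = $5,119.50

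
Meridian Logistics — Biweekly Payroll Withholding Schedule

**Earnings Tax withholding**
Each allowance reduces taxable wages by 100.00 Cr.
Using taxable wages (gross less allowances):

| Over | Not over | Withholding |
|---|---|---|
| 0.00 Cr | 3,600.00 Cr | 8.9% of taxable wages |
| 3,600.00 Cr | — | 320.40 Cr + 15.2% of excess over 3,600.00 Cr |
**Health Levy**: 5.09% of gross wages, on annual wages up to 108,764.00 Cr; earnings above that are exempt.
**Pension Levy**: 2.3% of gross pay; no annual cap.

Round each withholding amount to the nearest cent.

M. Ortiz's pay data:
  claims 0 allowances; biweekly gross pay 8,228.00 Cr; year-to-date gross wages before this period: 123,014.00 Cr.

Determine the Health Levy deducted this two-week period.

Health Levy: YTD 123,014.00 Cr ≥ cap 108,764.00 Cr → 0.00 Cr

0.00 Cr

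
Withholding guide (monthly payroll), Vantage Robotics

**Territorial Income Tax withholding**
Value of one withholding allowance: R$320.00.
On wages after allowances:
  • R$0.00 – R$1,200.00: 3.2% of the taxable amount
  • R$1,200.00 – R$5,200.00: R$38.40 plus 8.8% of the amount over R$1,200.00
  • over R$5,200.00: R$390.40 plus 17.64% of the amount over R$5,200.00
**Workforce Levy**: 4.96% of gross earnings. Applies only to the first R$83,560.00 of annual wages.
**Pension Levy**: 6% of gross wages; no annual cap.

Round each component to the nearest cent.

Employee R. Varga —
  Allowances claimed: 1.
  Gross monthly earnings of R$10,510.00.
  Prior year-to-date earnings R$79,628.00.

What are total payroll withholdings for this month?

Territorial Income Tax: taxable = R$10,510.00 − 1×R$320.00 = R$10,190.00
  R$390.40 + 17.64% × (R$10,190.00 − R$5,200.00) = R$390.40 + 17.64% × R$4,990.00 = R$1,270.64
Workforce Levy: cap R$83,560.00 − YTD R$79,628.00 = R$3,932.00 subject; 4.96% × R$3,932.00 = R$195.03
Pension Levy: 6% × R$10,510.00 = R$630.60
Total: R$1,270.64 + R$195.03 + R$630.60 = R$2,096.27

R$2,096.27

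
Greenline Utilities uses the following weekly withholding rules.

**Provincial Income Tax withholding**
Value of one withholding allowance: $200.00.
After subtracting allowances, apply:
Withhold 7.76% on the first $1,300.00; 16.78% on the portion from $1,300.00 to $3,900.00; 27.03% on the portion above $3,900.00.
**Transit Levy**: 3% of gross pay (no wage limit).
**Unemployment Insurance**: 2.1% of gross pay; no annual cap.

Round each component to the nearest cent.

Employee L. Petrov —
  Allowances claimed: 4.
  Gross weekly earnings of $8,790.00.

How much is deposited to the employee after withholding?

Provincial Income Tax: taxable = $8,790.00 − 4×$200.00 = $7,990.00
  $537.16 + 27.03% × ($7,990.00 − $3,900.00) = $537.16 + 27.03% × $4,090.00 = $1,642.69
Transit Levy: 3% × $8,790.00 = $263.70
Unemployment Insurance: 2.1% × $8,790.00 = $184.59
Total withheld: $1,642.69 + $263.70 + $184.59 = $2,090.98
Net pay: $8,790.00 − $2,090.98 = $6,699.02

$6,699.02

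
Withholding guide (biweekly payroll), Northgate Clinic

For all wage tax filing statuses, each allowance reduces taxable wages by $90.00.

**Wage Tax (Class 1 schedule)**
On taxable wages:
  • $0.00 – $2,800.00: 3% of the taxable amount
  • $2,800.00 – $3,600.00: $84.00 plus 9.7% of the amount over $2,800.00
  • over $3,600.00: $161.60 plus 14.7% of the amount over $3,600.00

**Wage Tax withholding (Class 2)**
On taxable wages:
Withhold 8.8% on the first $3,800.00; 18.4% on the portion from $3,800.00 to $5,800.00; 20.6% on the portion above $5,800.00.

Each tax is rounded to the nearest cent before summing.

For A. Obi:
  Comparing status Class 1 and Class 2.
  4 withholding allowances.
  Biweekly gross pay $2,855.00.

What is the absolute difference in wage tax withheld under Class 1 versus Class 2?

Wage Tax (Class 1): taxable = $2,855.00 − 4×$90.00 = $2,495.00
  3% × $2,495.00 = $74.85
Wage Tax (Class 2): taxable = $2,855.00 − 4×$90.00 = $2,495.00
  8.8% × $2,495.00 = $219.56
Difference: |$74.85 − $219.56| = $144.71 (higher under Class 2)

$144.71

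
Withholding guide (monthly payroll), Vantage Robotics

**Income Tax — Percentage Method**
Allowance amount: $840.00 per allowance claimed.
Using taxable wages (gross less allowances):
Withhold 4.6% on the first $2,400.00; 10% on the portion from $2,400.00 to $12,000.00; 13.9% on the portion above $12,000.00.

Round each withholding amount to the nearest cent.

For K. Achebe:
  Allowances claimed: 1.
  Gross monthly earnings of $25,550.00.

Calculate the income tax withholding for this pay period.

Income Tax: taxable = $25,550.00 − 1×$840.00 = $24,710.00
  $1,070.40 + 13.9% × ($24,710.00 − $12,000.00) = $1,070.40 + 13.9% × $12,710.00 = $2,837.09

$2,837.09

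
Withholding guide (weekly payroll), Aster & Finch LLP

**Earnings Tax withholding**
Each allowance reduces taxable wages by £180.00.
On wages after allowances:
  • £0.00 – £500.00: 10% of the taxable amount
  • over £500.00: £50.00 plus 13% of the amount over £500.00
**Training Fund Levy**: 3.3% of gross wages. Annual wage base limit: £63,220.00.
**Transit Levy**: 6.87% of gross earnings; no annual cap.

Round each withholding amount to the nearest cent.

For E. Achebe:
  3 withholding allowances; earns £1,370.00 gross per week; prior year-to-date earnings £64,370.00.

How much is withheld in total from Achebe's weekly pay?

Earnings Tax: taxable = £1,370.00 − 3×£180.00 = £830.00
  £50.00 + 13% × (£830.00 − £500.00) = £50.00 + 13% × £330.00 = £92.90
Training Fund Levy: YTD £64,370.00 ≥ cap £63,220.00 → £0.00
Transit Levy: 6.87% × £1,370.00 = £94.12
Total: £92.90 + £0.00 + £94.12 = £187.02

£187.02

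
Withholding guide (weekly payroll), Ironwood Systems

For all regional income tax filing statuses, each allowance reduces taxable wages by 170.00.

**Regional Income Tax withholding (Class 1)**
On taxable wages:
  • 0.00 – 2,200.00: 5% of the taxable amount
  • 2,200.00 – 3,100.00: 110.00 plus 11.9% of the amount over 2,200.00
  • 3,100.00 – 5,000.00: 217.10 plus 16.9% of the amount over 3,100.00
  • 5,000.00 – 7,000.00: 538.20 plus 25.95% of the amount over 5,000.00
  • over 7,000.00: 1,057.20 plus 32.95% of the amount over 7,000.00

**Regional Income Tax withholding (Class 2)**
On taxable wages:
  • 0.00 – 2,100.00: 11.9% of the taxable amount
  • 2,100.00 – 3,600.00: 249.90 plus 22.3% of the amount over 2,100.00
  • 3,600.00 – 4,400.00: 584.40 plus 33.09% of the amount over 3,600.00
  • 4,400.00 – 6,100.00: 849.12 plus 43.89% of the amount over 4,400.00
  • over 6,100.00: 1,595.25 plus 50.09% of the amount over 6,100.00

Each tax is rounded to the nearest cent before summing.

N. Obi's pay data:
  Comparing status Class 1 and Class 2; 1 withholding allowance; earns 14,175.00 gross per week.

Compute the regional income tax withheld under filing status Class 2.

Regional Income Tax (Class 2): taxable = 14,175.00 − 1×170.00 = 14,005.00
  1,595.25 + 50.09% × (14,005.00 − 6,100.00) = 1,595.25 + 50.09% × 7,905.00 = 5,554.86

5,554.86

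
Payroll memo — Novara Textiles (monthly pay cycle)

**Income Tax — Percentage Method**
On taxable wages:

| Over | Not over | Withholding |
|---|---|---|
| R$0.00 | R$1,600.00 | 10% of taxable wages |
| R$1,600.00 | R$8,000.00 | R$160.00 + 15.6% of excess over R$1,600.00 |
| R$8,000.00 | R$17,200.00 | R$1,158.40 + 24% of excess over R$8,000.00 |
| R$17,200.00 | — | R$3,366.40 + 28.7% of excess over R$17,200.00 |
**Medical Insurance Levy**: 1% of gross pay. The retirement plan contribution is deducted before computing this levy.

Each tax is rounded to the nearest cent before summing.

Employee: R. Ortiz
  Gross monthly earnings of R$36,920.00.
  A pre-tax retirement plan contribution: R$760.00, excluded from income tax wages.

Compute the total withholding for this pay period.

R$9,169.52

Income Tax: taxable = R$36,920.00 − R$760.00 = R$36,160.00
  R$3,366.40 + 28.7% × (R$36,160.00 − R$17,200.00) = R$3,366.40 + 28.7% × R$18,960.00 = R$8,807.92
Medical Insurance Levy: 1% × R$36,160.00 = R$361.60
Total: R$8,807.92 + R$361.60 = R$9,169.52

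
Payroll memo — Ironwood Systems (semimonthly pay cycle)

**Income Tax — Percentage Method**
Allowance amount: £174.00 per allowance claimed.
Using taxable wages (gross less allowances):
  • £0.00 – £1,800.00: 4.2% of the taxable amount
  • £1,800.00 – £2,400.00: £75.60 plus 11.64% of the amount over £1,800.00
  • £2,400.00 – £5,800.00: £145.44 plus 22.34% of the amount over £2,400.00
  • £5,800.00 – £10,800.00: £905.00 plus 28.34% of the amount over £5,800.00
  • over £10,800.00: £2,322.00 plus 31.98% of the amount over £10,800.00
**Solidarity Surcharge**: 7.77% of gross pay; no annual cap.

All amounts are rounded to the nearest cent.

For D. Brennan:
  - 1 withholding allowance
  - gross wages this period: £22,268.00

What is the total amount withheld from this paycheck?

Income Tax: taxable = £22,268.00 − 1×£174.00 = £22,094.00
  £2,322.00 + 31.98% × (£22,094.00 − £10,800.00) = £2,322.00 + 31.98% × £11,294.00 = £5,933.82
Solidarity Surcharge: 7.77% × £22,268.00 = £1,730.22
Total: £5,933.82 + £1,730.22 = £7,664.04

£7,664.04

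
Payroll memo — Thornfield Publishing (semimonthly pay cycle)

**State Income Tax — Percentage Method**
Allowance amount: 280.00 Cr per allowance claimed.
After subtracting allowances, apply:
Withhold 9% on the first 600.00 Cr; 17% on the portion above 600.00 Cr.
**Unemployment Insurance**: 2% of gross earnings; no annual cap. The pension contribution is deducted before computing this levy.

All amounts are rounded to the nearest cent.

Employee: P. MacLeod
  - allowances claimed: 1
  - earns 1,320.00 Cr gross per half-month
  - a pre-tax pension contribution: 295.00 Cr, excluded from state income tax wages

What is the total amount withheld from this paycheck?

99.15 Cr

State Income Tax: taxable = 1,320.00 Cr − 295.00 Cr − 1×280.00 Cr = 745.00 Cr
  54.00 Cr + 17% × (745.00 Cr − 600.00 Cr) = 54.00 Cr + 17% × 145.00 Cr = 78.65 Cr
Unemployment Insurance: 2% × 1,025.00 Cr = 20.50 Cr
Total: 78.65 Cr + 20.50 Cr = 99.15 Cr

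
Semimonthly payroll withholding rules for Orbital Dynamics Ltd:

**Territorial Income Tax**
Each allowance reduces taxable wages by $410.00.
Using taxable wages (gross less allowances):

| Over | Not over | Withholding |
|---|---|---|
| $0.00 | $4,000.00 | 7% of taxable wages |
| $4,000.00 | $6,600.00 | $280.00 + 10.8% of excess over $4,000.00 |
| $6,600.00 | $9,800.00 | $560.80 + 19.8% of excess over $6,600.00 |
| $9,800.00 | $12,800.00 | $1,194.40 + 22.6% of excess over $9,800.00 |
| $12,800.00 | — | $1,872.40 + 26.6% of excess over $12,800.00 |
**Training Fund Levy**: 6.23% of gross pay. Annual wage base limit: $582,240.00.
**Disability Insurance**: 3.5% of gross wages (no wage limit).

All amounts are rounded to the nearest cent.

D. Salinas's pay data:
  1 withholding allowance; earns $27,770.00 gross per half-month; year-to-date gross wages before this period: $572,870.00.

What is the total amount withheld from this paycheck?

$7,301.06

Territorial Income Tax: taxable = $27,770.00 − 1×$410.00 = $27,360.00
  $1,872.40 + 26.6% × ($27,360.00 − $12,800.00) = $1,872.40 + 26.6% × $14,560.00 = $5,745.36
Training Fund Levy: cap $582,240.00 − YTD $572,870.00 = $9,370.00 subject; 6.23% × $9,370.00 = $583.75
Disability Insurance: 3.5% × $27,770.00 = $971.95
Total: $5,745.36 + $583.75 + $971.95 = $7,301.06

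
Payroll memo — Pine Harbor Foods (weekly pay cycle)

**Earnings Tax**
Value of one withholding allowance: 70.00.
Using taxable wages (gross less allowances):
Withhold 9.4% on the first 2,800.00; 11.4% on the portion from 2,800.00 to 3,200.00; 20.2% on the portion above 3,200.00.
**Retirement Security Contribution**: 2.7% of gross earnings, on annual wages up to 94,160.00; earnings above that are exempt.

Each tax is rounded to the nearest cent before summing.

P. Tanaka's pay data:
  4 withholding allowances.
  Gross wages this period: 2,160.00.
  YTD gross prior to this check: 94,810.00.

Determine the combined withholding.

Earnings Tax: taxable = 2,160.00 − 4×70.00 = 1,880.00
  9.4% × 1,880.00 = 176.72
Retirement Security Contribution: YTD 94,810.00 ≥ cap 94,160.00 → 0.00
Total: 176.72 + 0.00 = 176.72

176.72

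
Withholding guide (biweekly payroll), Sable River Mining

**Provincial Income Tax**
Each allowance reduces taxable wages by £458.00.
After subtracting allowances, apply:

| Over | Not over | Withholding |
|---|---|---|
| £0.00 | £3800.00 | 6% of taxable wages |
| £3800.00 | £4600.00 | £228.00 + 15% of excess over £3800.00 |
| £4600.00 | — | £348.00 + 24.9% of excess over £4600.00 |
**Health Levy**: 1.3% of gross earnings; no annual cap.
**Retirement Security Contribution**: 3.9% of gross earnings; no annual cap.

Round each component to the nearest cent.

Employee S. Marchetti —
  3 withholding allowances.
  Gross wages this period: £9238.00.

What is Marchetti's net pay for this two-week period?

£7596.89

Provincial Income Tax: taxable = £9238.00 − 3×£458.00 = £7864.00
  £348.00 + 24.9% × (£7864.00 − £4600.00) = £348.00 + 24.9% × £3264.00 = £1160.74
Health Levy: 1.3% × £9238.00 = £120.09
Retirement Security Contribution: 3.9% × £9238.00 = £360.28
Total withheld: £1160.74 + £120.09 + £360.28 = £1641.11
Net pay: £9238.00 − £1641.11 = £7596.89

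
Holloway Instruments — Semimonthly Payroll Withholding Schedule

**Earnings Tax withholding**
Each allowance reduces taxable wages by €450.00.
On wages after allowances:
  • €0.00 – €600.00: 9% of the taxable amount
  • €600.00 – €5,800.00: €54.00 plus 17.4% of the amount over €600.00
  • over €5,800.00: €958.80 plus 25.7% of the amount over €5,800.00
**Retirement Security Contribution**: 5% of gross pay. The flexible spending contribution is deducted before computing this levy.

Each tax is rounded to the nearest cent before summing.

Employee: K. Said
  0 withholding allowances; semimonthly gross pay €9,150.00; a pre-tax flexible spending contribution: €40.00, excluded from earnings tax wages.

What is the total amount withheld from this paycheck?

Earnings Tax: taxable = €9,150.00 − €40.00 = €9,110.00
  €958.80 + 25.7% × (€9,110.00 − €5,800.00) = €958.80 + 25.7% × €3,310.00 = €1,809.47
Retirement Security Contribution: 5% × €9,110.00 = €455.50
Total: €1,809.47 + €455.50 = €2,264.97

€2,264.97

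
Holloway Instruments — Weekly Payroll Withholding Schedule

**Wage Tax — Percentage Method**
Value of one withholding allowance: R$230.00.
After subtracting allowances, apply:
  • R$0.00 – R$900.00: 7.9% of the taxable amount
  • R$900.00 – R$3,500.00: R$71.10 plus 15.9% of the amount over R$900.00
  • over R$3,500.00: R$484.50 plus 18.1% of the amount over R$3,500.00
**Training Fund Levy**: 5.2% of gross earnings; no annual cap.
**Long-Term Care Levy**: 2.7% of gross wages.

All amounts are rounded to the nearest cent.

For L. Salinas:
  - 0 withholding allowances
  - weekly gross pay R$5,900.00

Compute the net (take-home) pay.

Wage Tax: taxable = R$5,900.00
  R$484.50 + 18.1% × (R$5,900.00 − R$3,500.00) = R$484.50 + 18.1% × R$2,400.00 = R$918.90
Training Fund Levy: 5.2% × R$5,900.00 = R$306.80
Long-Term Care Levy: 2.7% × R$5,900.00 = R$159.30
Total withheld: R$918.90 + R$306.80 + R$159.30 = R$1,385.00
Net pay: R$5,900.00 − R$1,385.00 = R$4,515.00

R$4,515.00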